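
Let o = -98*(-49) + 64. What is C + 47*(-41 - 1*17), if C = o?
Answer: 2140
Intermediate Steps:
o = 4866 (o = 4802 + 64 = 4866)
C = 4866
C + 47*(-41 - 1*17) = 4866 + 47*(-41 - 1*17) = 4866 + 47*(-41 - 17) = 4866 + 47*(-58) = 4866 - 2726 = 2140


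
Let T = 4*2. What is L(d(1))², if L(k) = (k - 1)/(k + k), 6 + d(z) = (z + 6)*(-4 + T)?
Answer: 441/1936 ≈ 0.22779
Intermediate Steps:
T = 8
d(z) = 18 + 4*z (d(z) = -6 + (z + 6)*(-4 + 8) = -6 + (6 + z)*4 = -6 + (24 + 4*z) = 18 + 4*z)
L(k) = (-1 + k)/(2*k) (L(k) = (-1 + k)/((2*k)) = (-1 + k)*(1/(2*k)) = (-1 + k)/(2*k))
L(d(1))² = ((-1 + (18 + 4*1))/(2*(18 + 4*1)))² = ((-1 + (18 + 4))/(2*(18 + 4)))² = ((½)*(-1 + 22)/22)² = ((½)*(1/22)*21)² = (21/44)² = 441/1936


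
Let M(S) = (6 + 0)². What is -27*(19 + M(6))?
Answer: -1485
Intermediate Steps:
M(S) = 36 (M(S) = 6² = 36)
-27*(19 + M(6)) = -27*(19 + 36) = -27*55 = -1485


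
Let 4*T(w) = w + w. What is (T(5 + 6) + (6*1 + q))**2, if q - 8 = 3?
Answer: 2025/4 ≈ 506.25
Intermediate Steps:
q = 11 (q = 8 + 3 = 11)
T(w) = w/2 (T(w) = (w + w)/4 = (2*w)/4 = w/2)
(T(5 + 6) + (6*1 + q))**2 = ((5 + 6)/2 + (6*1 + 11))**2 = ((1/2)*11 + (6 + 11))**2 = (11/2 + 17)**2 = (45/2)**2 = 2025/4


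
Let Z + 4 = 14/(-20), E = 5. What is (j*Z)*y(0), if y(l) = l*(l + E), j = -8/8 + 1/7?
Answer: 0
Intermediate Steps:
j = -6/7 (j = -8*⅛ + 1*(⅐) = -1 + ⅐ = -6/7 ≈ -0.85714)
Z = -47/10 (Z = -4 + 14/(-20) = -4 + 14*(-1/20) = -4 - 7/10 = -47/10 ≈ -4.7000)
y(l) = l*(5 + l) (y(l) = l*(l + 5) = l*(5 + l))
(j*Z)*y(0) = (-6/7*(-47/10))*(0*(5 + 0)) = 141*(0*5)/35 = (141/35)*0 = 0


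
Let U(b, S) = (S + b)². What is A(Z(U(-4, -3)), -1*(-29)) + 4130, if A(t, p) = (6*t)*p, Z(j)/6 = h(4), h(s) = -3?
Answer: 998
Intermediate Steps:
Z(j) = -18 (Z(j) = 6*(-3) = -18)
A(t, p) = 6*p*t
A(Z(U(-4, -3)), -1*(-29)) + 4130 = 6*(-1*(-29))*(-18) + 4130 = 6*29*(-18) + 4130 = -3132 + 4130 = 998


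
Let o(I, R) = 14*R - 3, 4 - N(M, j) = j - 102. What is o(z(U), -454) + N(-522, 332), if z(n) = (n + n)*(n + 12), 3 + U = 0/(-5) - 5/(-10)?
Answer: -6585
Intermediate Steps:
N(M, j) = 106 - j (N(M, j) = 4 - (j - 102) = 4 - (-102 + j) = 4 + (102 - j) = 106 - j)
U = -5/2 (U = -3 + (0/(-5) - 5/(-10)) = -3 + (0*(-1/5) - 5*(-1/10)) = -3 + (0 + 1/2) = -3 + 1/2 = -5/2 ≈ -2.5000)
z(n) = 2*n*(12 + n) (z(n) = (2*n)*(12 + n) = 2*n*(12 + n))
o(I, R) = -3 + 14*R
o(z(U), -454) + N(-522, 332) = (-3 + 14*(-454)) + (106 - 1*332) = (-3 - 6356) + (106 - 332) = -6359 - 226 = -6585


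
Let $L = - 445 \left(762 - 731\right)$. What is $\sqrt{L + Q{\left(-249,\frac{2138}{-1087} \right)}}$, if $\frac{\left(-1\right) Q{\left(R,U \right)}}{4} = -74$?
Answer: $i \sqrt{13499} \approx 116.19 i$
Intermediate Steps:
$L = -13795$ ($L = \left(-445\right) 31 = -13795$)
$Q{\left(R,U \right)} = 296$ ($Q{\left(R,U \right)} = \left(-4\right) \left(-74\right) = 296$)
$\sqrt{L + Q{\left(-249,\frac{2138}{-1087} \right)}} = \sqrt{-13795 + 296} = \sqrt{-13499} = i \sqrt{13499}$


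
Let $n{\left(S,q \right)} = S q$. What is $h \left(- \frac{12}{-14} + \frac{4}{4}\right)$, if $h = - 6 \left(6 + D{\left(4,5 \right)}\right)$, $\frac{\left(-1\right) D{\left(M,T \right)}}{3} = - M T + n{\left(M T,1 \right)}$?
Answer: $- \frac{468}{7} \approx -66.857$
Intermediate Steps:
$D{\left(M,T \right)} = 0$ ($D{\left(M,T \right)} = - 3 \left(- M T + M T 1\right) = - 3 \left(- M T + M T\right) = \left(-3\right) 0 = 0$)
$h = -36$ ($h = - 6 \left(6 + 0\right) = \left(-6\right) 6 = -36$)
$h \left(- \frac{12}{-14} + \frac{4}{4}\right) = - 36 \left(- \frac{12}{-14} + \frac{4}{4}\right) = - 36 \left(\left(-12\right) \left(- \frac{1}{14}\right) + 4 \cdot \frac{1}{4}\right) = - 36 \left(\frac{6}{7} + 1\right) = \left(-36\right) \frac{13}{7} = - \frac{468}{7}$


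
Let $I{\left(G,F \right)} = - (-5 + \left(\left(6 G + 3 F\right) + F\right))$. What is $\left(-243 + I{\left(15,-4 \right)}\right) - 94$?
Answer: $-406$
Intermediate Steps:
$I{\left(G,F \right)} = 5 - 6 G - 4 F$ ($I{\left(G,F \right)} = - (-5 + \left(\left(3 F + 6 G\right) + F\right)) = - (-5 + \left(4 F + 6 G\right)) = - (-5 + 4 F + 6 G) = 5 - 6 G - 4 F$)
$\left(-243 + I{\left(15,-4 \right)}\right) - 94 = \left(-243 - 69\right) - 94 = -312 - 94 = -406$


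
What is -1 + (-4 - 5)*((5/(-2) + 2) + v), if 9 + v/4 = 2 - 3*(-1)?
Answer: 295/2 ≈ 147.50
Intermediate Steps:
v = -16 (v = -36 + 4*(2 - 3*(-1)) = -36 + 4*(2 + 3) = -36 + 4*5 = -36 + 20 = -16)
-1 + (-4 - 5)*((5/(-2) + 2) + v) = -1 + (-4 - 5)*((5/(-2) + 2) - 16) = -1 - 9*((5*(-½) + 2) - 16) = -1 - 9*((-5/2 + 2) - 16) = -1 - 9*(-½ - 16) = -1 - 9*(-33/2) = -1 + 297/2 = 295/2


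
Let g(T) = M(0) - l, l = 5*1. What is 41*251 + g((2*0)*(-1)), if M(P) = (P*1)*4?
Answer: 10286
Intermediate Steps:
M(P) = 4*P (M(P) = P*4 = 4*P)
l = 5
g(T) = -5 (g(T) = 4*0 - 1*5 = 0 - 5 = -5)
41*251 + g((2*0)*(-1)) = 41*251 - 5 = 10291 - 5 = 10286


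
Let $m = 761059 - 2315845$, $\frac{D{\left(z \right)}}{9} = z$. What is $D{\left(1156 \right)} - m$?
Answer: $1565190$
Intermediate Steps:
$D{\left(z \right)} = 9 z$
$m = -1554786$
$D{\left(1156 \right)} - m = 9 \cdot 1156 - -1554786 = 10404 + 1554786 = 1565190$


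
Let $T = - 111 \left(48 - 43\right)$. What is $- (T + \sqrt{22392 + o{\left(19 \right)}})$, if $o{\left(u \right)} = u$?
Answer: $555 - \sqrt{22411} \approx 405.3$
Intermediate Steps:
$T = -555$ ($T = \left(-111\right) 5 = -555$)
$- (T + \sqrt{22392 + o{\left(19 \right)}}) = - (-555 + \sqrt{22392 + 19}) = - (-555 + \sqrt{22411}) = 555 - \sqrt{22411}$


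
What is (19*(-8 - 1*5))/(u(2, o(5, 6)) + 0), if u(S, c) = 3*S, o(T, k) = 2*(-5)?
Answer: -247/6 ≈ -41.167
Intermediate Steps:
o(T, k) = -10
(19*(-8 - 1*5))/(u(2, o(5, 6)) + 0) = (19*(-8 - 1*5))/(3*2 + 0) = (19*(-8 - 5))/(6 + 0) = (19*(-13))/6 = -247*1/6 = -247/6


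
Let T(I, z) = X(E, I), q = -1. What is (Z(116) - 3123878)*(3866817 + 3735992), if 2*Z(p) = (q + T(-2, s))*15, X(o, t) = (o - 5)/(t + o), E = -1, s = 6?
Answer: -47500381504469/2 ≈ -2.3750e+13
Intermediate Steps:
X(o, t) = (-5 + o)/(o + t)
T(I, z) = -6/(-1 + I) (T(I, z) = (-5 - 1)/(-1 + I) = -6/(-1 + I))
Z(p) = 15/2 (Z(p) = ((-1 - 6/(-1 - 2))*15)/2 = ((-1 - 6/(-3))*15)/2 = ((-1 - 6*(-⅓))*15)/2 = ((-1 + 2)*15)/2 = (1*15)/2 = (½)*15 = 15/2)
(Z(116) - 3123878)*(3866817 + 3735992) = (15/2 - 3123878)*(3866817 + 3735992) = -6247741/2*7602809 = -47500381504469/2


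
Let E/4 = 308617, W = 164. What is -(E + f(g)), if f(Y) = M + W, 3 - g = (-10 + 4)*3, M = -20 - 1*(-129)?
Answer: -1234741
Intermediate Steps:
M = 109 (M = -20 + 129 = 109)
E = 1234468 (E = 4*308617 = 1234468)
g = 21 (g = 3 - (-10 + 4)*3 = 3 - (-6)*3 = 3 - 1*(-18) = 3 + 18 = 21)
f(Y) = 273 (f(Y) = 109 + 164 = 273)
-(E + f(g)) = -(1234468 + 273) = -1*1234741 = -1234741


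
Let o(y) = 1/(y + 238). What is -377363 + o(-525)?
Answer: -108303182/287 ≈ -3.7736e+5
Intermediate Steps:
o(y) = 1/(238 + y)
-377363 + o(-525) = -377363 + 1/(238 - 525) = -377363 + 1/(-287) = -377363 - 1/287 = -108303182/287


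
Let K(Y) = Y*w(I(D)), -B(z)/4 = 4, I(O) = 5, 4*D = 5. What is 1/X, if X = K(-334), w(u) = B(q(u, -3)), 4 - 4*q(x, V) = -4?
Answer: 1/5344 ≈ 0.00018713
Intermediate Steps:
D = 5/4 (D = (1/4)*5 = 5/4 ≈ 1.2500)
q(x, V) = 2 (q(x, V) = 1 - 1/4*(-4) = 1 + 1 = 2)
B(z) = -16 (B(z) = -4*4 = -16)
w(u) = -16
K(Y) = -16*Y (K(Y) = Y*(-16) = -16*Y)
X = 5344 (X = -16*(-334) = 5344)
1/X = 1/5344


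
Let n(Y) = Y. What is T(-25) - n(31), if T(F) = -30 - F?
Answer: -36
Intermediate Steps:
T(-25) - n(31) = (-30 - 1*(-25)) - 1*31 = (-30 + 25) - 31 = -5 - 31 = -36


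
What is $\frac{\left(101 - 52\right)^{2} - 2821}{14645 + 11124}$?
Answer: $- \frac{420}{25769} \approx -0.016299$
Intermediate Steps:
$\frac{\left(101 - 52\right)^{2} - 2821}{14645 + 11124} = \frac{49^{2} - 2821}{25769} = \left(2401 - 2821\right) \frac{1}{25769} = \left(-420\right) \frac{1}{25769} = - \frac{420}{25769}$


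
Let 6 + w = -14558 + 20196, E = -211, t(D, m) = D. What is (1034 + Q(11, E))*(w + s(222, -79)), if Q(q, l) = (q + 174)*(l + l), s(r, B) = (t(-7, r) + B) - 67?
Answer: -422080244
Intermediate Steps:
s(r, B) = -74 + B (s(r, B) = (-7 + B) - 67 = -74 + B)
Q(q, l) = 2*l*(174 + q) (Q(q, l) = (174 + q)*(2*l) = 2*l*(174 + q))
w = 5632 (w = -6 + (-14558 + 20196) = -6 + 5638 = 5632)
(1034 + Q(11, E))*(w + s(222, -79)) = (1034 + 2*(-211)*(174 + 11))*(5632 + (-74 - 79)) = (1034 + 2*(-211)*185)*(5632 - 153) = (1034 - 78070)*5479 = -77036*5479 = -422080244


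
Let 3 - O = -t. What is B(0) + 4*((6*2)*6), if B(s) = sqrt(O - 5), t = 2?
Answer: 288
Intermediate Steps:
O = 5 (O = 3 - (-1)*2 = 3 - 1*(-2) = 3 + 2 = 5)
B(s) = 0 (B(s) = sqrt(5 - 5) = sqrt(0) = 0)
B(0) + 4*((6*2)*6) = 0 + 4*((6*2)*6) = 0 + 4*(12*6) = 0 + 4*72 = 0 + 288 = 288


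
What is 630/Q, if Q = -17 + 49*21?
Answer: 315/506 ≈ 0.62253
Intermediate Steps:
Q = 1012 (Q = -17 + 1029 = 1012)
630/Q = 630/1012 = 630*(1/1012) = 315/506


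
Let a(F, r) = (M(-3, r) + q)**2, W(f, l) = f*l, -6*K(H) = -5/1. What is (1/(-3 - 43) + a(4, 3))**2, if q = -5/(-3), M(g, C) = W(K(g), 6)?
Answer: 338228881/171396 ≈ 1973.4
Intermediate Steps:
K(H) = 5/6 (K(H) = -(-5)/(6*1) = -(-5)/6 = -1/6*(-5) = 5/6)
M(g, C) = 5 (M(g, C) = (5/6)*6 = 5)
q = 5/3 (q = -5*(-1/3) = 5/3 ≈ 1.6667)
a(F, r) = 400/9 (a(F, r) = (5 + 5/3)**2 = (20/3)**2 = 400/9)
(1/(-3 - 43) + a(4, 3))**2 = (1/(-3 - 43) + 400/9)**2 = (1/(-46) + 400/9)**2 = (-1/46 + 400/9)**2 = (18391/414)**2 = 338228881/171396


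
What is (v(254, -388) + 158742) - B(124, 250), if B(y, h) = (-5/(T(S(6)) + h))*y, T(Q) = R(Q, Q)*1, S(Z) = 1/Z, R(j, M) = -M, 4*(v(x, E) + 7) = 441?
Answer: 952450999/5996 ≈ 1.5885e+5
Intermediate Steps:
v(x, E) = 413/4 (v(x, E) = -7 + (¼)*441 = -7 + 441/4 = 413/4)
T(Q) = -Q (T(Q) = -Q*1 = -Q)
B(y, h) = -5*y/(-⅙ + h) (B(y, h) = (-5/(-1/6 + h))*y = (-5/(-1*⅙ + h))*y = (-5/(-⅙ + h))*y = -5*y/(-⅙ + h))
(v(254, -388) + 158742) - B(124, 250) = (413/4 + 158742) - (-30)*124/(-1 + 6*250) = 635381/4 - (-30)*124/(-1 + 1500) = 635381/4 - (-30)*124/1499 = 635381/4 - 1*(-3720/1499) = 635381/4 + 3720/1499 = 952450999/5996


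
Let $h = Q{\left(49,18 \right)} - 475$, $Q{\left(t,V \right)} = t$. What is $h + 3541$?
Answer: $3115$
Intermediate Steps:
$h = -426$ ($h = 49 - 475 = -426$)
$h + 3541 = -426 + 3541 = 3115$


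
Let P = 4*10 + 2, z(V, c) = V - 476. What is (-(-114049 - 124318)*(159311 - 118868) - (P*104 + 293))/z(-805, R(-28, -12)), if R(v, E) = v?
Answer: -9640271920/1281 ≈ -7.5256e+6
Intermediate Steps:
z(V, c) = -476 + V
P = 42 (P = 40 + 2 = 42)
(-(-114049 - 124318)*(159311 - 118868) - (P*104 + 293))/z(-805, R(-28, -12)) = (-(-114049 - 124318)*(159311 - 118868) - (42*104 + 293))/(-476 - 805) = (-(-238367)*40443 - (4368 + 293))/(-1281) = (-1*(-9640276581) - 1*4661)*(-1/1281) = (9640276581 - 4661)*(-1/1281) = 9640271920*(-1/1281) = -9640271920/1281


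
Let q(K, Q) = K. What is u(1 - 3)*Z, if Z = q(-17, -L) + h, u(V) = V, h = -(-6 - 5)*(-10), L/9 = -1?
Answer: 254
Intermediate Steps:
L = -9 (L = 9*(-1) = -9)
h = -110 (h = -(-11)*(-10) = -1*110 = -110)
Z = -127 (Z = -17 - 110 = -127)
u(1 - 3)*Z = (1 - 3)*(-127) = -2*(-127) = 254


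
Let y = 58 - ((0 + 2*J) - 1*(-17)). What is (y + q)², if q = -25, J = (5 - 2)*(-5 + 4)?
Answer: 484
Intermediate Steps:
J = -3 (J = 3*(-1) = -3)
y = 47 (y = 58 - ((0 + 2*(-3)) - 1*(-17)) = 58 - ((0 - 6) + 17) = 58 - (-6 + 17) = 58 - 1*11 = 58 - 11 = 47)
(y + q)² = (47 - 25)² = 22² = 484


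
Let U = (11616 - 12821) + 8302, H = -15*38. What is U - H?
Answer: 7667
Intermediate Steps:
H = -570
U = 7097 (U = -1205 + 8302 = 7097)
U - H = 7097 - 1*(-570) = 7097 + 570 = 7667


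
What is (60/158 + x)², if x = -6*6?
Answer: 7918596/6241 ≈ 1268.8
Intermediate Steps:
x = -36
(60/158 + x)² = (60/158 - 36)² = (60*(1/158) - 36)² = (30/79 - 36)² = (-2814/79)² = 7918596/6241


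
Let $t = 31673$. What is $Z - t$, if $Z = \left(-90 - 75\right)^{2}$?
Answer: $-4448$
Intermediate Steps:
$Z = 27225$ ($Z = \left(-165\right)^{2} = 27225$)
$Z - t = 27225 - 31673 = -4448$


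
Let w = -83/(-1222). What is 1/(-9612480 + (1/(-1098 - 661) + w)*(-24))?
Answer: -1074749/10331005004820 ≈ -1.0403e-7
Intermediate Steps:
w = 83/1222 (w = -83*(-1/1222) = 83/1222 ≈ 0.067921)
1/(-9612480 + (1/(-1098 - 661) + w)*(-24)) = 1/(-9612480 + (1/(-1098 - 661) + 83/1222)*(-24)) = 1/(-9612480 + (1/(-1759) + 83/1222)*(-24)) = 1/(-9612480 + (-1/1759 + 83/1222)*(-24)) = 1/(-9612480 + (144775/2149498)*(-24)) = 1/(-9612480 - 1737300/1074749) = 1/(-10331005004820/1074749) = -1074749/10331005004820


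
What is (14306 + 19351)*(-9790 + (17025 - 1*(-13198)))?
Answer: 687713481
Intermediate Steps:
(14306 + 19351)*(-9790 + (17025 - 1*(-13198))) = 33657*(-9790 + (17025 + 13198)) = 33657*(-9790 + 30223) = 33657*20433 = 687713481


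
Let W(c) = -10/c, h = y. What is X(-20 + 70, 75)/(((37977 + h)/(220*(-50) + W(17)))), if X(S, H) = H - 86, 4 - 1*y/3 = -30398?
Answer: 2057110/2196111 ≈ 0.93671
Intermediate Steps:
y = 91206 (y = 12 - 3*(-30398) = 12 + 91194 = 91206)
h = 91206
X(S, H) = -86 + H
X(-20 + 70, 75)/(((37977 + h)/(220*(-50) + W(17)))) = (-86 + 75)/(((37977 + 91206)/(220*(-50) - 10/17))) = -11/(129183/(-11000 - 10*1/17)) = -11/(129183/(-11000 - 10/17)) = -11/(129183/(-187010/17)) = -11/(129183*(-17/187010)) = -11/(-2196111/187010) = -11*(-187010/2196111) = 2057110/2196111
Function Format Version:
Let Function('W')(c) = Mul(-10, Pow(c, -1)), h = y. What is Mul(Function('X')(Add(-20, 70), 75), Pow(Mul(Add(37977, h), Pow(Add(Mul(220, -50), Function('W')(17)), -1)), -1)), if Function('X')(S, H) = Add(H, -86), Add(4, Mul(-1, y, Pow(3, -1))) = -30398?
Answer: Rational(2057110, 2196111) ≈ 0.93671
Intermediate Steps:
y = 91206 (y = Add(12, Mul(-3, -30398)) = Add(12, 91194) = 91206)
h = 91206
Function('X')(S, H) = Add(-86, H)
Mul(Function('X')(Add(-20, 70), 75), Pow(Mul(Add(37977, h), Pow(Add(Mul(220, -50), Function('W')(17)), -1)), -1)) = Mul(Add(-86, 75), Pow(Mul(Add(37977, 91206), Pow(Add(Mul(220, -50), Mul(-10, Pow(17, -1))), -1)), -1)) = Mul(-11, Pow(Mul(129183, Pow(Add(-11000, Mul(-10, Rational(1, 17))), -1)), -1)) = Mul(-11, Pow(Mul(129183, Pow(Add(-11000, Rational(-10, 17)), -1)), -1)) = Mul(-11, Pow(Mul(129183, Pow(Rational(-187010, 17), -1)), -1)) = Mul(-11, Pow(Mul(129183, Rational(-17, 187010)), -1)) = Mul(-11, Pow(Rational(-2196111, 187010), -1)) = Mul(-11, Rational(-187010, 2196111)) = Rational(2057110, 2196111)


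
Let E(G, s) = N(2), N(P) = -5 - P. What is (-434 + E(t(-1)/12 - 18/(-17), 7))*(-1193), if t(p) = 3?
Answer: 526113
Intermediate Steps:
E(G, s) = -7 (E(G, s) = -5 - 1*2 = -5 - 2 = -7)
(-434 + E(t(-1)/12 - 18/(-17), 7))*(-1193) = (-434 - 7)*(-1193) = -441*(-1193) = 526113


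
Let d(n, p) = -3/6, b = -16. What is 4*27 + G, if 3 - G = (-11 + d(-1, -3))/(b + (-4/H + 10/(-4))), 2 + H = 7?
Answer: 21308/193 ≈ 110.40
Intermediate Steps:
H = 5 (H = -2 + 7 = 5)
d(n, p) = -½ (d(n, p) = -3*⅙ = -½)
G = 464/193 (G = 3 - (-11 - ½)/(-16 + (-4/5 + 10/(-4))) = 3 - (-23)/(2*(-16 + (-4*⅕ + 10*(-¼)))) = 3 - (-23)/(2*(-16 + (-⅘ - 5/2))) = 3 - (-23)/(2*(-16 - 33/10)) = 3 - (-23)/(2*(-193/10)) = 3 - (-23)*(-10)/(2*193) = 3 - 1*115/193 = 3 - 115/193 = 464/193 ≈ 2.4041)
4*27 + G = 4*27 + 464/193 = 108 + 464/193 = 21308/193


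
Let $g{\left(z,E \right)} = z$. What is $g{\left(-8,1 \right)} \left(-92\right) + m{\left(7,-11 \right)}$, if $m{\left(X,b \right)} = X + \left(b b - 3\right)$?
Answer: $861$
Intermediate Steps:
$m{\left(X,b \right)} = -3 + X + b^{2}$ ($m{\left(X,b \right)} = X + \left(b^{2} - 3\right) = X + \left(-3 + b^{2}\right) = -3 + X + b^{2}$)
$g{\left(-8,1 \right)} \left(-92\right) + m{\left(7,-11 \right)} = \left(-8\right) \left(-92\right) + \left(-3 + 7 + \left(-11\right)^{2}\right) = 736 + \left(-3 + 7 + 121\right) = 736 + 125 = 861$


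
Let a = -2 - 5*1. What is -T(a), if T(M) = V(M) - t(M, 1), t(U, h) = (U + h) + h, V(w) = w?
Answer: 2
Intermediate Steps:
t(U, h) = U + 2*h
a = -7 (a = -2 - 5 = -7)
T(M) = -2 (T(M) = M - (M + 2*1) = M - (M + 2) = M - (2 + M) = M + (-2 - M) = -2)
-T(a) = -1*(-2) = 2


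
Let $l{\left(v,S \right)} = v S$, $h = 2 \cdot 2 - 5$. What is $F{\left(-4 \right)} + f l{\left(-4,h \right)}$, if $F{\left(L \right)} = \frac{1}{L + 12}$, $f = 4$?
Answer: $\frac{129}{8} \approx 16.125$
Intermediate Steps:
$F{\left(L \right)} = \frac{1}{12 + L}$
$h = -1$ ($h = 4 - 5 = -1$)
$l{\left(v,S \right)} = S v$
$F{\left(-4 \right)} + f l{\left(-4,h \right)} = \frac{1}{12 - 4} + 4 \left(\left(-1\right) \left(-4\right)\right) = \frac{1}{8} + 4 \cdot 4 = \frac{1}{8} + 16 = \frac{129}{8}$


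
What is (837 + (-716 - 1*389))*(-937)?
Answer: 251116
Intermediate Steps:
(837 + (-716 - 1*389))*(-937) = (837 + (-716 - 389))*(-937) = (837 - 1105)*(-937) = -268*(-937) = 251116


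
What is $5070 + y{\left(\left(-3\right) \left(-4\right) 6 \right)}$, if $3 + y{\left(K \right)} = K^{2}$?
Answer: $10251$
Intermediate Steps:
$y{\left(K \right)} = -3 + K^{2}$
$5070 + y{\left(\left(-3\right) \left(-4\right) 6 \right)} = 5070 - \left(3 - \left(\left(-3\right) \left(-4\right) 6\right)^{2}\right) = 5070 - \left(3 - \left(12 \cdot 6\right)^{2}\right) = 5070 - \left(3 - 72^{2}\right) = 5070 + \left(-3 + 5184\right) = 5070 + 5181 = 10251$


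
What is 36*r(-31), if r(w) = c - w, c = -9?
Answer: 792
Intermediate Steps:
r(w) = -9 - w
36*r(-31) = 36*(-9 - 1*(-31)) = 36*(-9 + 31) = 36*22 = 792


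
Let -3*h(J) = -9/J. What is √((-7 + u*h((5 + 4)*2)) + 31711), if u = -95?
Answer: √1140774/6 ≈ 178.01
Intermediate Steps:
h(J) = 3/J (h(J) = -(-3)/J = 3/J)
√((-7 + u*h((5 + 4)*2)) + 31711) = √((-7 - 285/((5 + 4)*2)) + 31711) = √((-7 - 285/(9*2)) + 31711) = √((-7 - 285/18) + 31711) = √((-7 - 95*⅙) + 31711) = √((-7 - 95/6) + 31711) = √(-137/6 + 31711) = √(190129/6) = √1140774/6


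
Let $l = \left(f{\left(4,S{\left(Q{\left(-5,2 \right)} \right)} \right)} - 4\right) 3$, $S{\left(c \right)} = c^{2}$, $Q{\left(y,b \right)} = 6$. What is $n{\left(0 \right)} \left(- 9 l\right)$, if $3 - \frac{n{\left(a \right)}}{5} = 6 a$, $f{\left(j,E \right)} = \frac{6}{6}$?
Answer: $1215$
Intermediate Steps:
$f{\left(j,E \right)} = 1$ ($f{\left(j,E \right)} = 6 \cdot \frac{1}{6} = 1$)
$n{\left(a \right)} = 15 - 30 a$ ($n{\left(a \right)} = 15 - 5 \cdot 6 a = 15 - 30 a$)
$l = -9$ ($l = \left(1 - 4\right) 3 = \left(-3\right) 3 = -9$)
$n{\left(0 \right)} \left(- 9 l\right) = \left(15 - 0\right) \left(\left(-9\right) \left(-9\right)\right) = \left(15 + 0\right) 81 = 15 \cdot 81 = 1215$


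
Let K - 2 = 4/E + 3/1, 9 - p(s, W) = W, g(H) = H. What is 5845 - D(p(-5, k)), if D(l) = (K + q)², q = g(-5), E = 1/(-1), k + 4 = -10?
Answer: 5829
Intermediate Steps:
k = -14 (k = -4 - 10 = -14)
E = -1
p(s, W) = 9 - W
q = -5
K = 1 (K = 2 + (4/(-1) + 3/1) = 2 + (4*(-1) + 3*1) = 2 + (-4 + 3) = 2 - 1 = 1)
D(l) = 16 (D(l) = (1 - 5)² = (-4)² = 16)
5845 - D(p(-5, k)) = 5845 - 1*16 = 5845 - 16 = 5829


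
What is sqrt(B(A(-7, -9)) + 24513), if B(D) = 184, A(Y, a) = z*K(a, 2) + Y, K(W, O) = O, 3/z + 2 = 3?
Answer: sqrt(24697) ≈ 157.15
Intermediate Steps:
z = 3 (z = 3/(-2 + 3) = 3/1 = 3*1 = 3)
A(Y, a) = 6 + Y (A(Y, a) = 3*2 + Y = 6 + Y)
sqrt(B(A(-7, -9)) + 24513) = sqrt(184 + 24513) = sqrt(24697)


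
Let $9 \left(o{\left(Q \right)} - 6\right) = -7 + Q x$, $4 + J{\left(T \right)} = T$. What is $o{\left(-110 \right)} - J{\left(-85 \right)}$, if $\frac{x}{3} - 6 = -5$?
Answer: $\frac{518}{9} \approx 57.556$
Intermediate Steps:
$x = 3$ ($x = 18 + 3 \left(-5\right) = 18 - 15 = 3$)
$J{\left(T \right)} = -4 + T$
$o{\left(Q \right)} = \frac{47}{9} + \frac{Q}{3}$ ($o{\left(Q \right)} = 6 + \frac{-7 + Q 3}{9} = 6 + \frac{-7 + 3 Q}{9} = 6 + \left(- \frac{7}{9} + \frac{Q}{3}\right) = \frac{47}{9} + \frac{Q}{3}$)
$o{\left(-110 \right)} - J{\left(-85 \right)} = \left(\frac{47}{9} + \frac{1}{3} \left(-110\right)\right) - \left(-4 - 85\right) = \left(\frac{47}{9} - \frac{110}{3}\right) - -89 = - \frac{283}{9} + 89 = \frac{518}{9}$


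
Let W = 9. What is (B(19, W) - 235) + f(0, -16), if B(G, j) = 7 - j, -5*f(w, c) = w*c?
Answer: -237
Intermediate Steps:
f(w, c) = -c*w/5 (f(w, c) = -w*c/5 = -c*w/5)
(B(19, W) - 235) + f(0, -16) = ((7 - 1*9) - 235) - ⅕*(-16)*0 = ((7 - 9) - 235) + 0 = (-2 - 235) + 0 = -237 + 0 = -237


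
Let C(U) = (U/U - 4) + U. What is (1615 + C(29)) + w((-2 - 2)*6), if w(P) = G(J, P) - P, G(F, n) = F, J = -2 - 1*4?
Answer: 1659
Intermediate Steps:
J = -6 (J = -2 - 4 = -6)
w(P) = -6 - P
C(U) = -3 + U (C(U) = (1 - 4) + U = -3 + U)
(1615 + C(29)) + w((-2 - 2)*6) = (1615 + (-3 + 29)) + (-6 - (-2 - 2)*6) = (1615 + 26) + (-6 - (-4)*6) = 1641 + (-6 - 1*(-24)) = 1641 + (-6 + 24) = 1641 + 18 = 1659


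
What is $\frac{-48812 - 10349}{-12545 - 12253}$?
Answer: $\frac{59161}{24798} \approx 2.3857$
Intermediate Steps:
$\frac{-48812 - 10349}{-12545 - 12253} = - \frac{59161}{-24798} = \left(-59161\right) \left(- \frac{1}{24798}\right) = \frac{59161}{24798}$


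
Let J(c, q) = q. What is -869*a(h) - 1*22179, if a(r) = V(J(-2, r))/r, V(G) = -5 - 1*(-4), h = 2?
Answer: -43489/2 ≈ -21745.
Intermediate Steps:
V(G) = -1 (V(G) = -5 + 4 = -1)
a(r) = -1/r
-869*a(h) - 1*22179 = -(-869)/2 - 1*22179 = -(-869)/2 - 22179 = -869*(-½) - 22179 = 869/2 - 22179 = -43489/2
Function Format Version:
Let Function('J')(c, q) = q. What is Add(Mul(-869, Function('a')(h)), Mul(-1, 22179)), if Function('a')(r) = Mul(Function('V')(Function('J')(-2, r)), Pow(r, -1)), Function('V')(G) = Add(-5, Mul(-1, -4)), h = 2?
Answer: Rational(-43489, 2) ≈ -21745.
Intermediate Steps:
Function('V')(G) = -1 (Function('V')(G) = Add(-5, 4) = -1)
Function('a')(r) = Mul(-1, Pow(r, -1))
Add(Mul(-869, Function('a')(h)), Mul(-1, 22179)) = Add(Mul(-869, Mul(-1, Pow(2, -1))), Mul(-1, 22179)) = Add(Mul(-869, Mul(-1, Rational(1, 2))), -22179) = Add(Mul(-869, Rational(-1, 2)), -22179) = Add(Rational(869, 2), -22179) = Rational(-43489, 2)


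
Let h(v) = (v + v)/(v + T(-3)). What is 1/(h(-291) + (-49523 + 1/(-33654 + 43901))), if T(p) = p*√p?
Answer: 10247*(-√3 + 97*I)/(2*(-24610921771*I + 253731090*√3)) ≈ -2.0193e-5 + 1.4558e-11*I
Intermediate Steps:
T(p) = p^(3/2)
h(v) = 2*v/(v - 3*I*√3) (h(v) = (v + v)/(v + (-3)^(3/2)) = (2*v)/(v - 3*I*√3) = 2*v/(v - 3*I*√3))
1/(h(-291) + (-49523 + 1/(-33654 + 43901))) = 1/(2*(-291)/(-291 - 3*I*√3) + (-49523 + 1/(-33654 + 43901))) = 1/(-582/(-291 - 3*I*√3) + (-49523 + 1/10247)) = 1/(-582/(-291 - 3*I*√3) - 507462180/10247) = 1/(-507462180/10247 - 582/(-291 - 3*I*√3))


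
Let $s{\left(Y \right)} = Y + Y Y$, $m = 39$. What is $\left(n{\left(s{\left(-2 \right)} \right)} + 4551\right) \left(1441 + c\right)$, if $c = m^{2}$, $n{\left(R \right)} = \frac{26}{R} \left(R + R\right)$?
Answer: $13634086$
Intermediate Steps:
$s{\left(Y \right)} = Y + Y^{2}$
$n{\left(R \right)} = 52$ ($n{\left(R \right)} = \frac{26}{R} 2 R = 52$)
$c = 1521$ ($c = 39^{2} = 1521$)
$\left(n{\left(s{\left(-2 \right)} \right)} + 4551\right) \left(1441 + c\right) = \left(52 + 4551\right) \left(1441 + 1521\right) = 4603 \cdot 2962 = 13634086$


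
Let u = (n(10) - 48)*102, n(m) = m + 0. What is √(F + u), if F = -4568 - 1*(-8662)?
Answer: √218 ≈ 14.765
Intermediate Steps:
n(m) = m
F = 4094 (F = -4568 + 8662 = 4094)
u = -3876 (u = (10 - 48)*102 = -38*102 = -3876)
√(F + u) = √(4094 - 3876) = √218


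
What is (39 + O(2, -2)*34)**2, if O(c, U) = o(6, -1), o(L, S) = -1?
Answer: 25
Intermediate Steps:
O(c, U) = -1
(39 + O(2, -2)*34)**2 = (39 - 1*34)**2 = (39 - 34)**2 = 5**2 = 25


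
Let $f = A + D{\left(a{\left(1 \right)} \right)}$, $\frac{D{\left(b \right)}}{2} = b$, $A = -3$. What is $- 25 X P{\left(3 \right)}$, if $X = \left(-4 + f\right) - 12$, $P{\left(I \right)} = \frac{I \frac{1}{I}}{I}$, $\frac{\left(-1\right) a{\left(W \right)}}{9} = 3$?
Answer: $\frac{1825}{3} \approx 608.33$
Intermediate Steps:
$a{\left(W \right)} = -27$ ($a{\left(W \right)} = \left(-9\right) 3 = -27$)
$D{\left(b \right)} = 2 b$
$f = -57$ ($f = -3 + 2 \left(-27\right) = -3 - 54 = -57$)
$P{\left(I \right)} = \frac{1}{I}$ ($P{\left(I \right)} = 1 \frac{1}{I} = \frac{1}{I}$)
$X = -73$ ($X = \left(-4 - 57\right) - 12 = -61 - 12 = -73$)
$- 25 X P{\left(3 \right)} = \frac{\left(-25\right) \left(-73\right)}{3} = 1825 \cdot \frac{1}{3} = \frac{1825}{3}$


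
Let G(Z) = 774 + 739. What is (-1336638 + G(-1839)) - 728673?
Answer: -2063798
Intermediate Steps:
G(Z) = 1513
(-1336638 + G(-1839)) - 728673 = (-1336638 + 1513) - 728673 = -1335125 - 728673 = -2063798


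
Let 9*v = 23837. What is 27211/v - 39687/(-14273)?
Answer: 4441462446/340225501 ≈ 13.054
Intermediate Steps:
v = 23837/9 (v = (⅑)*23837 = 23837/9 ≈ 2648.6)
27211/v - 39687/(-14273) = 27211/(23837/9) - 39687/(-14273) = 27211*(9/23837) - 39687*(-1/14273) = 244899/23837 + 39687/14273 = 4441462446/340225501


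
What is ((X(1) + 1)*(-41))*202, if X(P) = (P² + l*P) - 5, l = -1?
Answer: 33128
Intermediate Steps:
X(P) = -5 + P² - P (X(P) = (P² - P) - 5 = -5 + P² - P)
((X(1) + 1)*(-41))*202 = (((-5 + 1² - 1*1) + 1)*(-41))*202 = (((-5 + 1 - 1) + 1)*(-41))*202 = ((-5 + 1)*(-41))*202 = -4*(-41)*202 = 164*202 = 33128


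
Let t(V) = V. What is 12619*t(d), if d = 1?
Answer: 12619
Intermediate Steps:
12619*t(d) = 12619*1 = 12619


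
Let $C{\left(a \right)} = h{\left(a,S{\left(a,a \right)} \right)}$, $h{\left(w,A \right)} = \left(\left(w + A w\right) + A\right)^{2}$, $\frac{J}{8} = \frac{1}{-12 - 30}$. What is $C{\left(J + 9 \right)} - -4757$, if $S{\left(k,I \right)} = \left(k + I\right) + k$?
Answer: $\frac{183949782}{2401} \approx 76614.0$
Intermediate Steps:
$S{\left(k,I \right)} = I + 2 k$ ($S{\left(k,I \right)} = \left(I + k\right) + k = I + 2 k$)
$J = - \frac{4}{21}$ ($J = \frac{8}{-12 - 30} = \frac{8}{-42} = 8 \left(- \frac{1}{42}\right) = - \frac{4}{21} \approx -0.19048$)
$h{\left(w,A \right)} = \left(A + w + A w\right)^{2}$
$C{\left(a \right)} = \left(3 a^{2} + 4 a\right)^{2}$ ($C{\left(a \right)} = \left(\left(a + 2 a\right) + a + \left(a + 2 a\right) a\right)^{2} = \left(3 a + a + 3 a a\right)^{2} = \left(3 a + a + 3 a^{2}\right)^{2} = \left(3 a^{2} + 4 a\right)^{2}$)
$C{\left(J + 9 \right)} - -4757 = \left(- \frac{4}{21} + 9\right)^{2} \left(4 + 3 \left(- \frac{4}{21} + 9\right)\right)^{2} - -4757 = \left(\frac{185}{21}\right)^{2} \left(4 + 3 \cdot \frac{185}{21}\right)^{2} + 4757 = \frac{34225 \left(4 + \frac{185}{7}\right)^{2}}{441} + 4757 = \frac{34225 \left(\frac{213}{7}\right)^{2}}{441} + 4757 = \frac{34225}{441} \cdot \frac{45369}{49} + 4757 = \frac{172528225}{2401} + 4757 = \frac{183949782}{2401}$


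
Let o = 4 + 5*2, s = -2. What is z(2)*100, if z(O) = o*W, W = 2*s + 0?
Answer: -5600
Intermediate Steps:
W = -4 (W = 2*(-2) + 0 = -4 + 0 = -4)
o = 14 (o = 4 + 10 = 14)
z(O) = -56 (z(O) = 14*(-4) = -56)
z(2)*100 = -56*100 = -5600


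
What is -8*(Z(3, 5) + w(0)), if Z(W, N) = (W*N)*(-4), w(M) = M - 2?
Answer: 496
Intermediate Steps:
w(M) = -2 + M
Z(W, N) = -4*N*W (Z(W, N) = (N*W)*(-4) = -4*N*W)
-8*(Z(3, 5) + w(0)) = -8*(-4*5*3 + (-2 + 0)) = -8*(-60 - 2) = -8*(-62) = 496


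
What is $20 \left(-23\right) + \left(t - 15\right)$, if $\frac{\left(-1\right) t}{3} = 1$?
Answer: $-478$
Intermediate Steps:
$t = -3$ ($t = \left(-3\right) 1 = -3$)
$20 \left(-23\right) + \left(t - 15\right) = 20 \left(-23\right) - 18 = -460 - 18 = -478$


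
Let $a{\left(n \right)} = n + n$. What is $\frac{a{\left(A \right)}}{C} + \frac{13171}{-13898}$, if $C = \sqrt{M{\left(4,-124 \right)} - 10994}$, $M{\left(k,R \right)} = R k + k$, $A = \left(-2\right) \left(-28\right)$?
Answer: $- \frac{13171}{13898} - \frac{56 i \sqrt{11486}}{5743} \approx -0.94769 - 1.045 i$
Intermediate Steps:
$A = 56$
$a{\left(n \right)} = 2 n$
$M{\left(k,R \right)} = k + R k$
$C = i \sqrt{11486}$ ($C = \sqrt{4 \left(1 - 124\right) - 10994} = \sqrt{4 \left(-123\right) - 10994} = \sqrt{-492 - 10994} = \sqrt{-11486} = i \sqrt{11486} \approx 107.17 i$)
$\frac{a{\left(A \right)}}{C} + \frac{13171}{-13898} = \frac{2 \cdot 56}{i \sqrt{11486}} + \frac{13171}{-13898} = 112 \left(- \frac{i \sqrt{11486}}{11486}\right) + 13171 \left(- \frac{1}{13898}\right) = - \frac{56 i \sqrt{11486}}{5743} - \frac{13171}{13898} = - \frac{13171}{13898} - \frac{56 i \sqrt{11486}}{5743}$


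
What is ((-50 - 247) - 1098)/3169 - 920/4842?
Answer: -4835035/7672149 ≈ -0.63021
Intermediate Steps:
((-50 - 247) - 1098)/3169 - 920/4842 = (-297 - 1098)*(1/3169) - 920*1/4842 = -1395*1/3169 - 460/2421 = -1395/3169 - 460/2421 = -4835035/7672149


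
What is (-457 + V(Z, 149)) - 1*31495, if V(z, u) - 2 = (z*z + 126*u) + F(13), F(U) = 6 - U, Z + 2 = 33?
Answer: -12222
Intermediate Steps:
Z = 31 (Z = -2 + 33 = 31)
V(z, u) = -5 + z² + 126*u (V(z, u) = 2 + ((z*z + 126*u) + (6 - 1*13)) = 2 + ((z² + 126*u) + (6 - 13)) = 2 + ((z² + 126*u) - 7) = 2 + (-7 + z² + 126*u) = -5 + z² + 126*u)
(-457 + V(Z, 149)) - 1*31495 = (-457 + (-5 + 31² + 126*149)) - 1*31495 = (-457 + (-5 + 961 + 18774)) - 31495 = (-457 + 19730) - 31495 = 19273 - 31495 = -12222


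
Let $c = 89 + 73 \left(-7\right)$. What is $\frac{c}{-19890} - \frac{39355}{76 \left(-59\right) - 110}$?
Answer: $\frac{392354809}{45687330} \approx 8.5878$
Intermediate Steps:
$c = -422$ ($c = 89 - 511 = -422$)
$\frac{c}{-19890} - \frac{39355}{76 \left(-59\right) - 110} = - \frac{422}{-19890} - \frac{39355}{76 \left(-59\right) - 110} = \left(-422\right) \left(- \frac{1}{19890}\right) - \frac{39355}{-4484 - 110} = \frac{211}{9945} - \frac{39355}{-4594} = \frac{211}{9945} - - \frac{39355}{4594} = \frac{211}{9945} + \frac{39355}{4594} = \frac{392354809}{45687330}$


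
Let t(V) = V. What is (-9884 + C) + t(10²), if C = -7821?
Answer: -17605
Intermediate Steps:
(-9884 + C) + t(10²) = (-9884 - 7821) + 10² = -17705 + 100 = -17605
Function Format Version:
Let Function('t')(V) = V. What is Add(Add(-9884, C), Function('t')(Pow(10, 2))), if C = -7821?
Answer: -17605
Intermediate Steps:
Add(Add(-9884, C), Function('t')(Pow(10, 2))) = Add(Add(-9884, -7821), Pow(10, 2)) = Add(-17705, 100) = -17605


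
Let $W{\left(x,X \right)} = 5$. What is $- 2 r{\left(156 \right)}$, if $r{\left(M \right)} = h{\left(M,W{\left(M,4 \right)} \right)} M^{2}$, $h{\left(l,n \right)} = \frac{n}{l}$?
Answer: $-1560$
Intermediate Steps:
$r{\left(M \right)} = 5 M$ ($r{\left(M \right)} = \frac{5}{M} M^{2} = 5 M$)
$- 2 r{\left(156 \right)} = - 2 \cdot 5 \cdot 156 = \left(-2\right) 780 = -1560$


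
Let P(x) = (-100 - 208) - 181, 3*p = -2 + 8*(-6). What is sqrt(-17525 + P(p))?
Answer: I*sqrt(18014) ≈ 134.22*I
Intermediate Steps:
p = -50/3 (p = (-2 + 8*(-6))/3 = (-2 - 48)/3 = (1/3)*(-50) = -50/3 ≈ -16.667)
P(x) = -489 (P(x) = -308 - 181 = -489)
sqrt(-17525 + P(p)) = sqrt(-17525 - 489) = sqrt(-18014) = I*sqrt(18014)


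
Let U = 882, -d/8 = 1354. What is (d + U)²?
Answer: 99002500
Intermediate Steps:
d = -10832 (d = -8*1354 = -10832)
(d + U)² = (-10832 + 882)² = (-9950)² = 99002500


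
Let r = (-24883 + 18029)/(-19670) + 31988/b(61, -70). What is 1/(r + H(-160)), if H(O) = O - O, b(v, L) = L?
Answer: -9835/4490887 ≈ -0.0021900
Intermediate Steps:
r = -4490887/9835 (r = (-24883 + 18029)/(-19670) + 31988/(-70) = -6854*(-1/19670) + 31988*(-1/70) = 3427/9835 - 15994/35 = -4490887/9835 ≈ -456.62)
H(O) = 0
1/(r + H(-160)) = 1/(-4490887/9835 + 0) = 1/(-4490887/9835) = -9835/4490887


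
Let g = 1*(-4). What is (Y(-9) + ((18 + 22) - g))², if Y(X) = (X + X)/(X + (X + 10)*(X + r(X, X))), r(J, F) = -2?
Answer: 201601/100 ≈ 2016.0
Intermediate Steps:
g = -4
Y(X) = 2*X/(X + (-2 + X)*(10 + X)) (Y(X) = (X + X)/(X + (X + 10)*(X - 2)) = (2*X)/(X + (10 + X)*(-2 + X)) = (2*X)/(X + (-2 + X)*(10 + X)) = 2*X/(X + (-2 + X)*(10 + X)))
(Y(-9) + ((18 + 22) - g))² = (2*(-9)/(-20 + (-9)² + 9*(-9)) + ((18 + 22) - 1*(-4)))² = (2*(-9)/(-20 + 81 - 81) + (40 + 4))² = (2*(-9)/(-20) + 44)² = (2*(-9)*(-1/20) + 44)² = (9/10 + 44)² = (449/10)² = 201601/100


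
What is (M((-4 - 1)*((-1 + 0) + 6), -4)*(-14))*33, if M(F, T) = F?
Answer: 11550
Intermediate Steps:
(M((-4 - 1)*((-1 + 0) + 6), -4)*(-14))*33 = (((-4 - 1)*((-1 + 0) + 6))*(-14))*33 = (-5*(-1 + 6)*(-14))*33 = (-5*5*(-14))*33 = -25*(-14)*33 = 350*33 = 11550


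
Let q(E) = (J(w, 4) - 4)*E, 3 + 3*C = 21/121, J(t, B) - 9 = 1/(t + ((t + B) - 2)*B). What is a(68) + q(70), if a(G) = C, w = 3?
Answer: 979898/2783 ≈ 352.10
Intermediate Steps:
J(t, B) = 9 + 1/(t + B*(-2 + B + t)) (J(t, B) = 9 + 1/(t + ((t + B) - 2)*B) = 9 + 1/(t + ((B + t) - 2)*B) = 9 + 1/(t + (-2 + B + t)*B) = 9 + 1/(t + B*(-2 + B + t)))
C = -114/121 (C = -1 + (21/121)/3 = -1 + (21*(1/121))/3 = -1 + (⅓)*(21/121) = -1 + 7/121 = -114/121 ≈ -0.94215)
a(G) = -114/121
q(E) = 116*E/23 (q(E) = ((1 - 18*4 + 9*3 + 9*4² + 9*4*3)/(3 + 4² - 2*4 + 4*3) - 4)*E = ((1 - 72 + 27 + 9*16 + 108)/(3 + 16 - 8 + 12) - 4)*E = ((1 - 72 + 27 + 144 + 108)/23 - 4)*E = ((1/23)*208 - 4)*E = (208/23 - 4)*E = 116*E/23)
a(68) + q(70) = -114/121 + (116/23)*70 = -114/121 + 8120/23 = 979898/2783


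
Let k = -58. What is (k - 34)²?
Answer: 8464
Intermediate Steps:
(k - 34)² = (-58 - 34)² = (-92)² = 8464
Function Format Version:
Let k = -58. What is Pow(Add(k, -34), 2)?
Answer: 8464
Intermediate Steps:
Pow(Add(k, -34), 2) = Pow(Add(-58, -34), 2) = Pow(-92, 2) = 8464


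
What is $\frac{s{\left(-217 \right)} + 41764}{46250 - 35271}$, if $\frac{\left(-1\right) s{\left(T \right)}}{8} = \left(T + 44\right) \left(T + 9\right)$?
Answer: $- \frac{246108}{10979} \approx -22.416$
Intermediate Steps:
$s{\left(T \right)} = - 8 \left(9 + T\right) \left(44 + T\right)$ ($s{\left(T \right)} = - 8 \left(T + 44\right) \left(T + 9\right) = - 8 \left(44 + T\right) \left(9 + T\right) = - 8 \left(9 + T\right) \left(44 + T\right)$)
$\frac{s{\left(-217 \right)} + 41764}{46250 - 35271} = \frac{\left(-3168 - -92008 - 8 \left(-217\right)^{2}\right) + 41764}{46250 - 35271} = \frac{\left(-3168 + 92008 - 376712\right) + 41764}{10979} = \left(\left(-3168 + 92008 - 376712\right) + 41764\right) \frac{1}{10979} = \left(-287872 + 41764\right) \frac{1}{10979} = \left(-246108\right) \frac{1}{10979} = - \frac{246108}{10979}$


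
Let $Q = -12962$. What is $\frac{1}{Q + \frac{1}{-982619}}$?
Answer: $- \frac{982619}{12736707479} \approx -7.7149 \cdot 10^{-5}$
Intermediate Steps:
$\frac{1}{Q + \frac{1}{-982619}} = \frac{1}{-12962 + \frac{1}{-982619}} = \frac{1}{-12962 - \frac{1}{982619}} = \frac{1}{- \frac{12736707479}{982619}} = - \frac{982619}{12736707479}$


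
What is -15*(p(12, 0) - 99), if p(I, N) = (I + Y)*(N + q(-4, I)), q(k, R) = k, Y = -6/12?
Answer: 2175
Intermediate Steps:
Y = -½ (Y = -6/12 = -1*½ = -½ ≈ -0.50000)
p(I, N) = (-4 + N)*(-½ + I) (p(I, N) = (I - ½)*(N - 4) = (-½ + I)*(-4 + N) = (-4 + N)*(-½ + I))
-15*(p(12, 0) - 99) = -15*((2 - 4*12 - ½*0 + 12*0) - 99) = -15*((2 - 48 + 0 + 0) - 99) = -15*(-46 - 99) = -15*(-145) = 2175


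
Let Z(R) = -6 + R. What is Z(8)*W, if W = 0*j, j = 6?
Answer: 0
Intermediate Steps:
W = 0 (W = 0*6 = 0)
Z(8)*W = (-6 + 8)*0 = 2*0 = 0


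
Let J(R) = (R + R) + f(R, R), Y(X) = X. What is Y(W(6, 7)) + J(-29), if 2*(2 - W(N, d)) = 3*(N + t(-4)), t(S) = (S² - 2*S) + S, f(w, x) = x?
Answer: -124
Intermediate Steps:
t(S) = S² - S
W(N, d) = -28 - 3*N/2 (W(N, d) = 2 - 3*(N - 4*(-1 - 4))/2 = 2 - 3*(N - 4*(-5))/2 = 2 - 3*(N + 20)/2 = 2 - 3*(20 + N)/2 = 2 - (60 + 3*N)/2 = 2 + (-30 - 3*N/2) = -28 - 3*N/2)
J(R) = 3*R (J(R) = (R + R) + R = 2*R + R = 3*R)
Y(W(6, 7)) + J(-29) = (-28 - 3/2*6) + 3*(-29) = (-28 - 9) - 87 = -37 - 87 = -124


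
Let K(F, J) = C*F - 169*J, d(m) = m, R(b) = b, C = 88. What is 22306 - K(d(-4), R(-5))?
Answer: 21813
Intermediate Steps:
K(F, J) = -169*J + 88*F (K(F, J) = 88*F - 169*J = -169*J + 88*F)
22306 - K(d(-4), R(-5)) = 22306 - (-169*(-5) + 88*(-4)) = 22306 - (845 - 352) = 22306 - 1*493 = 22306 - 493 = 21813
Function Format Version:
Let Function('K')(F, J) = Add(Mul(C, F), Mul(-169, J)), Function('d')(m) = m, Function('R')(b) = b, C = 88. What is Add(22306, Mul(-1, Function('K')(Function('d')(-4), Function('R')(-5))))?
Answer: 21813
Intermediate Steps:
Function('K')(F, J) = Add(Mul(-169, J), Mul(88, F)) (Function('K')(F, J) = Add(Mul(88, F), Mul(-169, J)) = Add(Mul(-169, J), Mul(88, F)))
Add(22306, Mul(-1, Function('K')(Function('d')(-4), Function('R')(-5)))) = Add(22306, Mul(-1, Add(Mul(-169, -5), Mul(88, -4)))) = Add(22306, Mul(-1, Add(845, -352))) = Add(22306, Mul(-1, 493)) = Add(22306, -493) = 21813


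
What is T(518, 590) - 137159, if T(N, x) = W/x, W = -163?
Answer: -80923973/590 ≈ -1.3716e+5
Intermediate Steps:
T(N, x) = -163/x
T(518, 590) - 137159 = -163/590 - 137159 = -80923973/590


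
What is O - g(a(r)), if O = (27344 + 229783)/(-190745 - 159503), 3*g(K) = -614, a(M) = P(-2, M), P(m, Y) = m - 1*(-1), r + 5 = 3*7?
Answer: 214280891/1050744 ≈ 203.93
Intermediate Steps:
r = 16 (r = -5 + 3*7 = -5 + 21 = 16)
P(m, Y) = 1 + m (P(m, Y) = m + 1 = 1 + m)
a(M) = -1 (a(M) = 1 - 2 = -1)
g(K) = -614/3 (g(K) = (⅓)*(-614) = -614/3)
O = -257127/350248 (O = 257127/(-350248) = 257127*(-1/350248) = -257127/350248 ≈ -0.73413)
O - g(a(r)) = -257127/350248 - 1*(-614/3) = -257127/350248 + 614/3 = 214280891/1050744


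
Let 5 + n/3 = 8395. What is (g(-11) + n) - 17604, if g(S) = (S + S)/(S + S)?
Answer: 7567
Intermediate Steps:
n = 25170 (n = -15 + 3*8395 = -15 + 25185 = 25170)
g(S) = 1 (g(S) = (2*S)/((2*S)) = (2*S)*(1/(2*S)) = 1)
(g(-11) + n) - 17604 = (1 + 25170) - 17604 = 25171 - 17604 = 7567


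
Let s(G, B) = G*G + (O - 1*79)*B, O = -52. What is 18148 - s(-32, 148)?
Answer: 36512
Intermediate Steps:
s(G, B) = G² - 131*B (s(G, B) = G*G + (-52 - 1*79)*B = G² + (-52 - 79)*B = G² - 131*B)
18148 - s(-32, 148) = 18148 - ((-32)² - 131*148) = 18148 - (1024 - 19388) = 18148 - 1*(-18364) = 18148 + 18364 = 36512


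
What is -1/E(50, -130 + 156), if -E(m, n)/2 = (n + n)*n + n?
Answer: 1/2756 ≈ 0.00036284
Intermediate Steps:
E(m, n) = -4*n² - 2*n (E(m, n) = -2*((n + n)*n + n) = -2*((2*n)*n + n) = -2*(2*n² + n) = -2*(n + 2*n²) = -4*n² - 2*n)
-1/E(50, -130 + 156) = -1/((-2*(-130 + 156)*(1 + 2*(-130 + 156)))) = -1/((-2*26*(1 + 2*26))) = -1/((-2*26*(1 + 52))) = -1/((-2*26*53)) = -1/(-2756) = -1*(-1/2756) = 1/2756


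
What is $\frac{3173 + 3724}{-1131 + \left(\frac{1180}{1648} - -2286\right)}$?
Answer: $\frac{2841564}{476155} \approx 5.9677$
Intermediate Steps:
$\frac{3173 + 3724}{-1131 + \left(\frac{1180}{1648} - -2286\right)} = \frac{6897}{-1131 + \left(1180 \cdot \frac{1}{1648} + 2286\right)} = \frac{6897}{-1131 + \left(\frac{295}{412} + 2286\right)} = \frac{6897}{-1131 + \frac{942127}{412}} = \frac{6897}{\frac{476155}{412}} = 6897 \cdot \frac{412}{476155} = \frac{2841564}{476155}$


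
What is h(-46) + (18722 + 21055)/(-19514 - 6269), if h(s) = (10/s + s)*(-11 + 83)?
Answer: -85836633/25783 ≈ -3329.2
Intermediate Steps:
h(s) = 72*s + 720/s (h(s) = (s + 10/s)*72 = 72*s + 720/s)
h(-46) + (18722 + 21055)/(-19514 - 6269) = (72*(-46) + 720/(-46)) + (18722 + 21055)/(-19514 - 6269) = (-3312 + 720*(-1/46)) + 39777/(-25783) = (-3312 - 360/23) + 39777*(-1/25783) = -76536/23 - 39777/25783 = -85836633/25783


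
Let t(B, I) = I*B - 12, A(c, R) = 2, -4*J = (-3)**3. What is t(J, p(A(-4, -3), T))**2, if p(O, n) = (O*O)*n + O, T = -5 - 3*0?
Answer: 71289/4 ≈ 17822.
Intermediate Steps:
J = 27/4 (J = -1/4*(-3)**3 = -1/4*(-27) = 27/4 ≈ 6.7500)
T = -5 (T = -5 + 0 = -5)
p(O, n) = O + n*O**2 (p(O, n) = O**2*n + O = n*O**2 + O = O + n*O**2)
t(B, I) = -12 + B*I (t(B, I) = B*I - 12 = -12 + B*I)
t(J, p(A(-4, -3), T))**2 = (-12 + 27*(2*(1 + 2*(-5)))/4)**2 = (-12 + 27*(2*(1 - 10))/4)**2 = (-12 + 27*(2*(-9))/4)**2 = (-12 + (27/4)*(-18))**2 = (-12 - 243/2)**2 = (-267/2)**2 = 71289/4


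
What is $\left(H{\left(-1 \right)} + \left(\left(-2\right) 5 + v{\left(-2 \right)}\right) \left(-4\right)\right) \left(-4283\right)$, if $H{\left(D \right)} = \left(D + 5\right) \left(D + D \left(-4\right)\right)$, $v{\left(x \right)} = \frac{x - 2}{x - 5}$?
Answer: $- \frac{1490484}{7} \approx -2.1293 \cdot 10^{5}$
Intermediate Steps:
$v{\left(x \right)} = \frac{-2 + x}{-5 + x}$
$H{\left(D \right)} = - 3 D \left(5 + D\right)$ ($H{\left(D \right)} = \left(5 + D\right) \left(D - 4 D\right) = \left(5 + D\right) \left(- 3 D\right) = - 3 D \left(5 + D\right)$)
$\left(H{\left(-1 \right)} + \left(\left(-2\right) 5 + v{\left(-2 \right)}\right) \left(-4\right)\right) \left(-4283\right) = \left(\left(-3\right) \left(-1\right) \left(5 - 1\right) + \left(\left(-2\right) 5 + \frac{-2 - 2}{-5 - 2}\right) \left(-4\right)\right) \left(-4283\right) = \left(\left(-3\right) \left(-1\right) 4 + \left(-10 + \frac{1}{-7} \left(-4\right)\right) \left(-4\right)\right) \left(-4283\right) = \left(12 + \left(-10 - - \frac{4}{7}\right) \left(-4\right)\right) \left(-4283\right) = \left(12 + \left(-10 + \frac{4}{7}\right) \left(-4\right)\right) \left(-4283\right) = \left(12 - - \frac{264}{7}\right) \left(-4283\right) = \left(12 + \frac{264}{7}\right) \left(-4283\right) = \frac{348}{7} \left(-4283\right) = - \frac{1490484}{7}$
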